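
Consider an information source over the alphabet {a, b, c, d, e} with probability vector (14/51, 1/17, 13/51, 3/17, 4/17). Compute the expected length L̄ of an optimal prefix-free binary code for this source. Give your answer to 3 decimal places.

2.235 bits/symbol

Repeatedly combine the two least-probable nodes; the expected code length is the sum of the merged weights.
merge 1/17 + 3/17 → 4/17
merge 4/17 + 4/17 → 8/17
merge 13/51 + 14/51 → 9/17
merge 8/17 + 9/17 → 1
L = 4/17 + 8/17 + 9/17 + 1 = 38/17 ≈ 2.235 bits/symbol.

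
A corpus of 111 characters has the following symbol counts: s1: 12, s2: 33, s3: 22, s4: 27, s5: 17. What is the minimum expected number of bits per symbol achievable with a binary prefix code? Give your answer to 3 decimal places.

Probabilities are the counts divided by 111.
Repeatedly combine the two least-probable nodes; the expected code length is the sum of the merged weights.
merge 4/37 + 17/111 → 29/111
merge 22/111 + 9/37 → 49/111
merge 29/111 + 11/37 → 62/111
merge 49/111 + 62/111 → 1
L = 29/111 + 49/111 + 62/111 + 1 = 251/111 ≈ 2.261 bits/symbol.

2.261 bits/symbol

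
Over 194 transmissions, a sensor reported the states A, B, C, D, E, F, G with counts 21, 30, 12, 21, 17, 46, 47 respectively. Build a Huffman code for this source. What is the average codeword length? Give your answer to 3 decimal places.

Probabilities are the counts divided by 194.
Repeatedly combine the two least-probable nodes; the expected code length is the sum of the merged weights.
merge 6/97 + 17/194 → 29/194
merge 21/194 + 21/194 → 21/97
merge 29/194 + 15/97 → 59/194
merge 21/97 + 23/97 → 44/97
merge 47/194 + 59/194 → 53/97
merge 44/97 + 53/97 → 1
L = 29/194 + 21/97 + 59/194 + 44/97 + 53/97 + 1 = 259/97 ≈ 2.670 bits/symbol.

2.670 bits/symbol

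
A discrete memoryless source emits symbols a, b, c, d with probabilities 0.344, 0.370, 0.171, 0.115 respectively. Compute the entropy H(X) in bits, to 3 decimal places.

H = −Σ pᵢ log₂ pᵢ.
−0.344·log₂(0.344) = 0.5296
−0.370·log₂(0.370) = 0.5307
−0.171·log₂(0.171) = 0.4357
−0.115·log₂(0.115) = 0.3588
Sum ≈ 1.8549 → 1.855 bits.

1.855 bits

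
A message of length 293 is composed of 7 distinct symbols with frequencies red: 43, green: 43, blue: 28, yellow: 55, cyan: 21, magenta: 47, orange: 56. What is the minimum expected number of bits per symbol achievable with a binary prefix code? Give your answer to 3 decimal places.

2.788 bits/symbol

Probabilities are the counts divided by 293.
Repeatedly combine the two least-probable nodes; the expected code length is the sum of the merged weights.
merge 21/293 + 28/293 → 49/293
merge 43/293 + 43/293 → 86/293
merge 47/293 + 49/293 → 96/293
merge 55/293 + 56/293 → 111/293
merge 86/293 + 96/293 → 182/293
merge 111/293 + 182/293 → 1
L = 49/293 + 86/293 + 96/293 + 111/293 + 182/293 + 1 = 817/293 ≈ 2.788 bits/symbol.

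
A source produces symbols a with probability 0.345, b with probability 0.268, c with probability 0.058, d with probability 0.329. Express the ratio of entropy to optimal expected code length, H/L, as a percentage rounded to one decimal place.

91.1%

Entropy H = −Σ p log₂ p ≈ 1.8047 bits.
Huffman merges: 29/500+67/250→163/500; 163/500+329/1000→131/200; 69/200+131/200→1. L = 1981/1000 ≈ 1.9810.
Efficiency = H/L = 1.8047/1.9810 = 91.1%.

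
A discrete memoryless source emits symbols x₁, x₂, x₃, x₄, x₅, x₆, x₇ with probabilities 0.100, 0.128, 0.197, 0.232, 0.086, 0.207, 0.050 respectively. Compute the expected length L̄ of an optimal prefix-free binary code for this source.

Repeatedly combine the two least-probable nodes; the expected code length is the sum of the merged weights.
merge 1/20 + 43/500 → 17/125
merge 1/10 + 16/125 → 57/250
merge 17/125 + 197/1000 → 333/1000
merge 207/1000 + 57/250 → 87/200
merge 29/125 + 333/1000 → 113/200
merge 87/200 + 113/200 → 1
L = 17/125 + 57/250 + 333/1000 + 87/200 + 113/200 + 1 = 2697/1000 = 2.697 bits/symbol.

2.697 bits/symbol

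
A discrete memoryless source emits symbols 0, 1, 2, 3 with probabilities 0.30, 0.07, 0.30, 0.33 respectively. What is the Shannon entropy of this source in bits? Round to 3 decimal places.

H = −Σ pᵢ log₂ pᵢ.
−0.30·log₂(0.30) = 0.5211
−0.07·log₂(0.07) = 0.2686
−0.30·log₂(0.30) = 0.5211
−0.33·log₂(0.33) = 0.5278
Sum ≈ 1.8386 → 1.839 bits.

1.839 bits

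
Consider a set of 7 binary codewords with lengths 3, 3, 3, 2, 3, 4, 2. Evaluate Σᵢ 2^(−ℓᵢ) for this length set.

1.0625

With common denominator 2^4 = 16: Σ 2^(−ℓᵢ) = 2/16 + 2/16 + 2/16 + 4/16 + 2/16 + 1/16 + 4/16 = 17/16 = 1.0625.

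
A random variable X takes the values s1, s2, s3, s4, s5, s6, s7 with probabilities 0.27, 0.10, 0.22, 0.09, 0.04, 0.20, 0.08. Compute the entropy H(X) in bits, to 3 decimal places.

2.577 bits

H = −Σ pᵢ log₂ pᵢ.
−0.27·log₂(0.27) = 0.5100
−0.10·log₂(0.10) = 0.3322
−0.22·log₂(0.22) = 0.4806
−0.09·log₂(0.09) = 0.3127
−0.04·log₂(0.04) = 0.1858
−0.20·log₂(0.20) = 0.4644
−0.08·log₂(0.08) = 0.2915
Sum ≈ 2.5771 → 2.577 bits.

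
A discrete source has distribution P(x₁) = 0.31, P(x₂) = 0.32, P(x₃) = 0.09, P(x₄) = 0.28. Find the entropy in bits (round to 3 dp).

H = −Σ pᵢ log₂ pᵢ.
−0.31·log₂(0.31) = 0.5238
−0.32·log₂(0.32) = 0.5260
−0.09·log₂(0.09) = 0.3127
−0.28·log₂(0.28) = 0.5142
Sum ≈ 1.8767 → 1.877 bits.

1.877 bits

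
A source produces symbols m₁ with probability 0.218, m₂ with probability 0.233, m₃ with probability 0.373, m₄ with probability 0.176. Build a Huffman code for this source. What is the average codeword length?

2 bits/symbol

Repeatedly combine the two least-probable nodes; the expected code length is the sum of the merged weights.
merge 22/125 + 109/500 → 197/500
merge 233/1000 + 373/1000 → 303/500
merge 197/500 + 303/500 → 1
L = 197/500 + 303/500 + 1 = 2 bits/symbol.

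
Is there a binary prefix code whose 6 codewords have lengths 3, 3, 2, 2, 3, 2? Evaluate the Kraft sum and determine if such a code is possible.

With common denominator 2^3 = 8: Σ 2^(−ℓᵢ) = 1/8 + 1/8 + 2/8 + 2/8 + 1/8 + 2/8 = 9/8 = 1.125.
Kraft's inequality requires Σ ≤ 1; here Σ = 1.125 > 1, so no such prefix code exists.

1.125; no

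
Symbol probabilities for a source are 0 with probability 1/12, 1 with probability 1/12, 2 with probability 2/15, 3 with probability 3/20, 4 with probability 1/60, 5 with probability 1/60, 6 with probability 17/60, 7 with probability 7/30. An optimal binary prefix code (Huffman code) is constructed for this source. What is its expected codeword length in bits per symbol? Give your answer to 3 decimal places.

2.633 bits/symbol

Repeatedly combine the two least-probable nodes; the expected code length is the sum of the merged weights.
merge 1/60 + 1/60 → 1/30
merge 1/30 + 1/12 → 7/60
merge 1/12 + 7/60 → 1/5
merge 2/15 + 3/20 → 17/60
merge 1/5 + 7/30 → 13/30
merge 17/60 + 17/60 → 17/30
merge 13/30 + 17/30 → 1
L = 1/30 + 7/60 + 1/5 + 17/60 + 13/30 + 17/30 + 1 = 79/30 ≈ 2.633 bits/symbol.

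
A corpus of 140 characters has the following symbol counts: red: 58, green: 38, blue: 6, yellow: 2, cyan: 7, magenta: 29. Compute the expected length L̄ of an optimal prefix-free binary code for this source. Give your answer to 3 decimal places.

Probabilities are the counts divided by 140.
Repeatedly combine the two least-probable nodes; the expected code length is the sum of the merged weights.
merge 1/70 + 3/70 → 2/35
merge 1/20 + 2/35 → 3/28
merge 3/28 + 29/140 → 11/35
merge 19/70 + 11/35 → 41/70
merge 29/70 + 41/70 → 1
L = 2/35 + 3/28 + 11/35 + 41/70 + 1 = 289/140 ≈ 2.064 bits/symbol.

2.064 bits/symbol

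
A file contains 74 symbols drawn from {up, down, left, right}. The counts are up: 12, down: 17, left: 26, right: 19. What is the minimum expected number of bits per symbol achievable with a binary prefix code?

Probabilities are the counts divided by 74.
Repeatedly combine the two least-probable nodes; the expected code length is the sum of the merged weights.
merge 6/37 + 17/74 → 29/74
merge 19/74 + 13/37 → 45/74
merge 29/74 + 45/74 → 1
L = 29/74 + 45/74 + 1 = 2 bits/symbol.

2 bits/symbol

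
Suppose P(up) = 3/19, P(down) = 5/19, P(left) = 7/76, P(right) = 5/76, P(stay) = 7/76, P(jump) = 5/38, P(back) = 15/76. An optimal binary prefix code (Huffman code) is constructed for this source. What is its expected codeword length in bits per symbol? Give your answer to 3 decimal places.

Repeatedly combine the two least-probable nodes; the expected code length is the sum of the merged weights.
merge 5/76 + 7/76 → 3/19
merge 7/76 + 5/38 → 17/76
merge 3/19 + 3/19 → 6/19
merge 15/76 + 17/76 → 8/19
merge 5/19 + 6/19 → 11/19
merge 8/19 + 11/19 → 1
L = 3/19 + 17/76 + 6/19 + 8/19 + 11/19 + 1 = 205/76 ≈ 2.697 bits/symbol.

2.697 bits/symbol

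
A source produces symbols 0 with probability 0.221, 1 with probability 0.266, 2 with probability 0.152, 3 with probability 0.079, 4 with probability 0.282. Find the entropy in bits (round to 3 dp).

2.207 bits

H = −Σ pᵢ log₂ pᵢ.
−0.221·log₂(0.221) = 0.4813
−0.266·log₂(0.266) = 0.5082
−0.152·log₂(0.152) = 0.4131
−0.079·log₂(0.079) = 0.2893
−0.282·log₂(0.282) = 0.5150
Sum ≈ 2.2069 → 2.207 bits.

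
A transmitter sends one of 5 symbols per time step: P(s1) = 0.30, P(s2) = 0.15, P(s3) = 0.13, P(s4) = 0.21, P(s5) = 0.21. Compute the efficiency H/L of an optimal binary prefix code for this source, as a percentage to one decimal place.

Entropy H = −Σ p log₂ p ≈ 2.2599 bits.
Huffman merges: 13/100+3/20→7/25; 21/100+21/100→21/50; 7/25+3/10→29/50; 21/50+29/50→1. L = 57/25 ≈ 2.2800.
Efficiency = H/L = 2.2599/2.2800 = 99.1%.

99.1%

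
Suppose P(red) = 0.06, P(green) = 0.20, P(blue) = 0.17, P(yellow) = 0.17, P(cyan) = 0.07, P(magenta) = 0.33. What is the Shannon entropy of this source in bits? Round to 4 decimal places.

2.3735 bits

H = −Σ pᵢ log₂ pᵢ.
−0.06·log₂(0.06) = 0.2435
−0.20·log₂(0.20) = 0.4644
−0.17·log₂(0.17) = 0.4346
−0.17·log₂(0.17) = 0.4346
−0.07·log₂(0.07) = 0.2686
−0.33·log₂(0.33) = 0.5278
Sum ≈ 2.3735 → 2.3735 bits.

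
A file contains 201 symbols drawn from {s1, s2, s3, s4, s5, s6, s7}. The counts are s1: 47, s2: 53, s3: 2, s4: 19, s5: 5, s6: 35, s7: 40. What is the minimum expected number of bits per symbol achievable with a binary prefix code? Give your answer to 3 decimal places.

2.468 bits/symbol

Probabilities are the counts divided by 201.
Repeatedly combine the two least-probable nodes; the expected code length is the sum of the merged weights.
merge 2/201 + 5/201 → 7/201
merge 7/201 + 19/201 → 26/201
merge 26/201 + 35/201 → 61/201
merge 40/201 + 47/201 → 29/67
merge 53/201 + 61/201 → 38/67
merge 29/67 + 38/67 → 1
L = 7/201 + 26/201 + 61/201 + 29/67 + 38/67 + 1 = 496/201 ≈ 2.468 bits/symbol.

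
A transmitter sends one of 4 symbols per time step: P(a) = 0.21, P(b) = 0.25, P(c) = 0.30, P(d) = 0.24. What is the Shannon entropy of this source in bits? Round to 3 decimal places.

1.988 bits

H = −Σ pᵢ log₂ pᵢ.
−0.21·log₂(0.21) = 0.4728
−0.25·log₂(0.25) = 0.5000
−0.30·log₂(0.30) = 0.5211
−0.24·log₂(0.24) = 0.4941
Sum ≈ 1.9880 → 1.988 bits.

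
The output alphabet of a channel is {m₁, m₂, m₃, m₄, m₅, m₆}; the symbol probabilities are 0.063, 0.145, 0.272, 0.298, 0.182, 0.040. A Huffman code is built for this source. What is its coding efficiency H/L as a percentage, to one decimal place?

Entropy H = −Σ p log₂ p ≈ 2.3197 bits.
Huffman merges: 1/25+63/1000→103/1000; 103/1000+29/200→31/125; 91/500+31/125→43/100; 34/125+149/500→57/100; 43/100+57/100→1. L = 2351/1000 ≈ 2.3510.
Efficiency = H/L = 2.3197/2.3510 = 98.7%.

98.7%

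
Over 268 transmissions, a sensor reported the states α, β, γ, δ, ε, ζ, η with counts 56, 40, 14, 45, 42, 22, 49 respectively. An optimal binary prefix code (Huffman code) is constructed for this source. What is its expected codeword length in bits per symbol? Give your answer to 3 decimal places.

2.743 bits/symbol

Probabilities are the counts divided by 268.
Repeatedly combine the two least-probable nodes; the expected code length is the sum of the merged weights.
merge 7/134 + 11/134 → 9/67
merge 9/67 + 10/67 → 19/67
merge 21/134 + 45/268 → 87/268
merge 49/268 + 14/67 → 105/268
merge 19/67 + 87/268 → 163/268
merge 105/268 + 163/268 → 1
L = 9/67 + 19/67 + 87/268 + 105/268 + 163/268 + 1 = 735/268 ≈ 2.743 bits/symbol.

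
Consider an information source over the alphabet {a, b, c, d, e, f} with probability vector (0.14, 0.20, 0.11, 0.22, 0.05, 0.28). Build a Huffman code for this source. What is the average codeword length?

Repeatedly combine the two least-probable nodes; the expected code length is the sum of the merged weights.
merge 1/20 + 11/100 → 4/25
merge 7/50 + 4/25 → 3/10
merge 1/5 + 11/50 → 21/50
merge 7/25 + 3/10 → 29/50
merge 21/50 + 29/50 → 1
L = 4/25 + 3/10 + 21/50 + 29/50 + 1 = 123/50 = 2.46 bits/symbol.

2.46 bits/symbol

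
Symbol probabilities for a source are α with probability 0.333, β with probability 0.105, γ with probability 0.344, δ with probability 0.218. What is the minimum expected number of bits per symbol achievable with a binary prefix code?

1.979 bits/symbol

Repeatedly combine the two least-probable nodes; the expected code length is the sum of the merged weights.
merge 21/200 + 109/500 → 323/1000
merge 323/1000 + 333/1000 → 82/125
merge 43/125 + 82/125 → 1
L = 323/1000 + 82/125 + 1 = 1979/1000 = 1.979 bits/symbol.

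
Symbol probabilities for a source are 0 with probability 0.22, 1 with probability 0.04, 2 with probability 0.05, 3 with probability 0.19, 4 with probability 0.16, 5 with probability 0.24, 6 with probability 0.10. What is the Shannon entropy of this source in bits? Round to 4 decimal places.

H = −Σ pᵢ log₂ pᵢ.
−0.22·log₂(0.22) = 0.4806
−0.04·log₂(0.04) = 0.1858
−0.05·log₂(0.05) = 0.2161
−0.19·log₂(0.19) = 0.4552
−0.16·log₂(0.16) = 0.4230
−0.24·log₂(0.24) = 0.4941
−0.10·log₂(0.10) = 0.3322
Sum ≈ 2.5870 → 2.5870 bits.

2.5870 bits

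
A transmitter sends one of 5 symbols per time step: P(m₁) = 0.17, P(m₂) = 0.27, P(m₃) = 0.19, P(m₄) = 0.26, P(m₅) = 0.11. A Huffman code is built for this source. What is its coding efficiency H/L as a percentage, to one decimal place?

Entropy H = −Σ p log₂ p ≈ 2.2554 bits.
Huffman merges: 11/100+17/100→7/25; 19/100+13/50→9/20; 27/100+7/25→11/20; 9/20+11/20→1. L = 57/25 ≈ 2.2800.
Efficiency = H/L = 2.2554/2.2800 = 98.9%.

98.9%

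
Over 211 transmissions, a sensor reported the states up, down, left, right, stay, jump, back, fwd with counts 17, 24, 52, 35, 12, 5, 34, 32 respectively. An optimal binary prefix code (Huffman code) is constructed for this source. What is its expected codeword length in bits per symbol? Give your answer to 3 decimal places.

Probabilities are the counts divided by 211.
Repeatedly combine the two least-probable nodes; the expected code length is the sum of the merged weights.
merge 5/211 + 12/211 → 17/211
merge 17/211 + 17/211 → 34/211
merge 24/211 + 32/211 → 56/211
merge 34/211 + 34/211 → 68/211
merge 35/211 + 52/211 → 87/211
merge 56/211 + 68/211 → 124/211
merge 87/211 + 124/211 → 1
L = 17/211 + 34/211 + 56/211 + 68/211 + 87/211 + 124/211 + 1 = 597/211 ≈ 2.829 bits/symbol.

2.829 bits/symbol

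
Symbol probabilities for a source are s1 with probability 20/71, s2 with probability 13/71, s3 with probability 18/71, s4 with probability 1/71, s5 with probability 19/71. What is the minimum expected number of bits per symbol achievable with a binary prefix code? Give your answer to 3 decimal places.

Repeatedly combine the two least-probable nodes; the expected code length is the sum of the merged weights.
merge 1/71 + 13/71 → 14/71
merge 14/71 + 18/71 → 32/71
merge 19/71 + 20/71 → 39/71
merge 32/71 + 39/71 → 1
L = 14/71 + 32/71 + 39/71 + 1 = 156/71 ≈ 2.197 bits/symbol.

2.197 bits/symbol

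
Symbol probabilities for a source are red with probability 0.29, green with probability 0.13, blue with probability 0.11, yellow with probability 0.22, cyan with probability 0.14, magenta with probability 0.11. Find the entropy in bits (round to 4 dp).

2.4788 bits

H = −Σ pᵢ log₂ pᵢ.
−0.29·log₂(0.29) = 0.5179
−0.13·log₂(0.13) = 0.3826
−0.11·log₂(0.11) = 0.3503
−0.22·log₂(0.22) = 0.4806
−0.14·log₂(0.14) = 0.3971
−0.11·log₂(0.11) = 0.3503
Sum ≈ 2.4788 → 2.4788 bits.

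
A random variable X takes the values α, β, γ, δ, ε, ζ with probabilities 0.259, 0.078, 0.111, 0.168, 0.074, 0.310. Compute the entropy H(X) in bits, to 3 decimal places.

H = −Σ pᵢ log₂ pᵢ.
−0.259·log₂(0.259) = 0.5048
−0.078·log₂(0.078) = 0.2871
−0.111·log₂(0.111) = 0.3520
−0.168·log₂(0.168) = 0.4323
−0.074·log₂(0.074) = 0.2780
−0.310·log₂(0.310) = 0.5238
Sum ≈ 2.3780 → 2.378 bits.

2.378 bits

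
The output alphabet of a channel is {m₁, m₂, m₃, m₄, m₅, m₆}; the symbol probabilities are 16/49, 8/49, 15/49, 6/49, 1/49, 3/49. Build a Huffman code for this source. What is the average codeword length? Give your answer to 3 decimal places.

Repeatedly combine the two least-probable nodes; the expected code length is the sum of the merged weights.
merge 1/49 + 3/49 → 4/49
merge 4/49 + 6/49 → 10/49
merge 8/49 + 10/49 → 18/49
merge 15/49 + 16/49 → 31/49
merge 18/49 + 31/49 → 1
L = 4/49 + 10/49 + 18/49 + 31/49 + 1 = 16/7 ≈ 2.286 bits/symbol.

2.286 bits/symbol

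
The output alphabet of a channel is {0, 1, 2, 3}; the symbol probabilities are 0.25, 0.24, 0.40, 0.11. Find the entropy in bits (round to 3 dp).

H = −Σ pᵢ log₂ pᵢ.
−0.25·log₂(0.25) = 0.5000
−0.24·log₂(0.24) = 0.4941
−0.40·log₂(0.40) = 0.5288
−0.11·log₂(0.11) = 0.3503
Sum ≈ 1.8732 → 1.873 bits.

1.873 bits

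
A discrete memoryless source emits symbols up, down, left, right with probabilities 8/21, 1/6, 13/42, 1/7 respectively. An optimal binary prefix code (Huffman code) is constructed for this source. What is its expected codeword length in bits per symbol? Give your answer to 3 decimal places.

Repeatedly combine the two least-probable nodes; the expected code length is the sum of the merged weights.
merge 1/7 + 1/6 → 13/42
merge 13/42 + 13/42 → 13/21
merge 8/21 + 13/21 → 1
L = 13/42 + 13/21 + 1 = 27/14 ≈ 1.929 bits/symbol.

1.929 bits/symbol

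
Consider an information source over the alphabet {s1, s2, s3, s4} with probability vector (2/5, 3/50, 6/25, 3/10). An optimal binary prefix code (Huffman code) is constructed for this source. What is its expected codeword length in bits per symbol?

Repeatedly combine the two least-probable nodes; the expected code length is the sum of the merged weights.
merge 3/50 + 6/25 → 3/10
merge 3/10 + 3/10 → 3/5
merge 2/5 + 3/5 → 1
L = 3/10 + 3/5 + 1 = 19/10 = 1.9 bits/symbol.

1.9 bits/symbol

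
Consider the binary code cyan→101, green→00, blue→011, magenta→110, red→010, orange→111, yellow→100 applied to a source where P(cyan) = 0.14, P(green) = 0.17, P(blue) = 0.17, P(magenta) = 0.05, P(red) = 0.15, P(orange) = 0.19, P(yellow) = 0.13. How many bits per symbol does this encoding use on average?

2.83 bits/symbol

L̄ = Σ pᵢ·ℓᵢ = 0.14·3 + 0.17·2 + 0.17·3 + 0.05·3 + 0.15·3 + 0.19·3 + 0.13·3 = 2.83 bits/symbol.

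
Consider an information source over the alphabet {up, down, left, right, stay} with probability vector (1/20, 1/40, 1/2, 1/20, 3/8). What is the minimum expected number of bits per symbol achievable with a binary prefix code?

Repeatedly combine the two least-probable nodes; the expected code length is the sum of the merged weights.
merge 1/40 + 1/20 → 3/40
merge 1/20 + 3/40 → 1/8
merge 1/8 + 3/8 → 1/2
merge 1/2 + 1/2 → 1
L = 3/40 + 1/8 + 1/2 + 1 = 17/10 = 1.7 bits/symbol.

1.7 bits/symbol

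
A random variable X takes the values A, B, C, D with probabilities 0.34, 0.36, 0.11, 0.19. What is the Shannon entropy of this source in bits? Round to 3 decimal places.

H = −Σ pᵢ log₂ pᵢ.
−0.34·log₂(0.34) = 0.5292
−0.36·log₂(0.36) = 0.5306
−0.11·log₂(0.11) = 0.3503
−0.19·log₂(0.19) = 0.4552
Sum ≈ 1.8653 → 1.865 bits.

1.865 bits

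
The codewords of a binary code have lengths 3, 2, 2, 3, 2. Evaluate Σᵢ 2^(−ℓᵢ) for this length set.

1

With common denominator 2^3 = 8: Σ 2^(−ℓᵢ) = 1/8 + 2/8 + 2/8 + 1/8 + 2/8 = 8/8 = 1.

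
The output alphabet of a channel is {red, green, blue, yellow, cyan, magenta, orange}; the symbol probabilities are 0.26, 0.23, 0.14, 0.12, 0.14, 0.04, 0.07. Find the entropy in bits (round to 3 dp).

H = −Σ pᵢ log₂ pᵢ.
−0.26·log₂(0.26) = 0.5053
−0.23·log₂(0.23) = 0.4877
−0.14·log₂(0.14) = 0.3971
−0.12·log₂(0.12) = 0.3671
−0.14·log₂(0.14) = 0.3971
−0.04·log₂(0.04) = 0.1858
−0.07·log₂(0.07) = 0.2686
Sum ≈ 2.6086 → 2.609 bits.

2.609 bits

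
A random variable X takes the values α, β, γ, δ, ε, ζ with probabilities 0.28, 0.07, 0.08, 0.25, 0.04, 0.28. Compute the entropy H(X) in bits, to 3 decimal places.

H = −Σ pᵢ log₂ pᵢ.
−0.28·log₂(0.28) = 0.5142
−0.07·log₂(0.07) = 0.2686
−0.08·log₂(0.08) = 0.2915
−0.25·log₂(0.25) = 0.5000
−0.04·log₂(0.04) = 0.1858
−0.28·log₂(0.28) = 0.5142
Sum ≈ 2.2743 → 2.274 bits.

2.274 bits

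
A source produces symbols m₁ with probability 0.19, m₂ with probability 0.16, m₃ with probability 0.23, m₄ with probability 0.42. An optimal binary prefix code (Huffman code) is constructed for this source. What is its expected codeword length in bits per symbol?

1.93 bits/symbol

Repeatedly combine the two least-probable nodes; the expected code length is the sum of the merged weights.
merge 4/25 + 19/100 → 7/20
merge 23/100 + 7/20 → 29/50
merge 21/50 + 29/50 → 1
L = 7/20 + 29/50 + 1 = 193/100 = 1.93 bits/symbol.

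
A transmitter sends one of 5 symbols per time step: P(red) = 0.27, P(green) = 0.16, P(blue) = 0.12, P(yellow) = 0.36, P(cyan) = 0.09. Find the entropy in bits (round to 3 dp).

2.143 bits

H = −Σ pᵢ log₂ pᵢ.
−0.27·log₂(0.27) = 0.5100
−0.16·log₂(0.16) = 0.4230
−0.12·log₂(0.12) = 0.3671
−0.36·log₂(0.36) = 0.5306
−0.09·log₂(0.09) = 0.3127
Sum ≈ 2.1434 → 2.143 bits.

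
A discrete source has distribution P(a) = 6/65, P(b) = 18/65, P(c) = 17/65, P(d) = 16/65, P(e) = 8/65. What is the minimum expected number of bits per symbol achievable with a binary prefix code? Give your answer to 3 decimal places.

Repeatedly combine the two least-probable nodes; the expected code length is the sum of the merged weights.
merge 6/65 + 8/65 → 14/65
merge 14/65 + 16/65 → 6/13
merge 17/65 + 18/65 → 7/13
merge 6/13 + 7/13 → 1
L = 14/65 + 6/13 + 7/13 + 1 = 144/65 ≈ 2.215 bits/symbol.

2.215 bits/symbol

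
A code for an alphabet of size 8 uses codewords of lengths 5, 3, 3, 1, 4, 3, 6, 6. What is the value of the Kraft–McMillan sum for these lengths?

With common denominator 2^6 = 64: Σ 2^(−ℓᵢ) = 2/64 + 8/64 + 8/64 + 32/64 + 4/64 + 8/64 + 1/64 + 1/64 = 64/64 = 1.

1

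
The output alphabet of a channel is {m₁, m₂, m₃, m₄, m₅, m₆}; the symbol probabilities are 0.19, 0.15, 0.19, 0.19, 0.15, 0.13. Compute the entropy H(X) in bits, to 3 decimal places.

2.569 bits

H = −Σ pᵢ log₂ pᵢ.
−0.19·log₂(0.19) = 0.4552
−0.15·log₂(0.15) = 0.4105
−0.19·log₂(0.19) = 0.4552
−0.19·log₂(0.19) = 0.4552
−0.15·log₂(0.15) = 0.4105
−0.13·log₂(0.13) = 0.3826
Sum ≈ 2.5694 → 2.569 bits.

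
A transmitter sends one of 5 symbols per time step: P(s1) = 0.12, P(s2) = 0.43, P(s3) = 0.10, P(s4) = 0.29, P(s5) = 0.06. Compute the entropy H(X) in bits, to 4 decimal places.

1.9843 bits

H = −Σ pᵢ log₂ pᵢ.
−0.12·log₂(0.12) = 0.3671
−0.43·log₂(0.43) = 0.5236
−0.10·log₂(0.10) = 0.3322
−0.29·log₂(0.29) = 0.5179
−0.06·log₂(0.06) = 0.2435
Sum ≈ 1.9843 → 1.9843 bits.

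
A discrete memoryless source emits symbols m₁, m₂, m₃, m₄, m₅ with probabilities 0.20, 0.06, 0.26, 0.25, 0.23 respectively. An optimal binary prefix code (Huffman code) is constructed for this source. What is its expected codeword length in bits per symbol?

Repeatedly combine the two least-probable nodes; the expected code length is the sum of the merged weights.
merge 3/50 + 1/5 → 13/50
merge 23/100 + 1/4 → 12/25
merge 13/50 + 13/50 → 13/25
merge 12/25 + 13/25 → 1
L = 13/50 + 12/25 + 13/25 + 1 = 113/50 = 2.26 bits/symbol.

2.26 bits/symbol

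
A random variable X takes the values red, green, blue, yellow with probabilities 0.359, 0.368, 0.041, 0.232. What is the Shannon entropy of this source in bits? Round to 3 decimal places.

H = −Σ pᵢ log₂ pᵢ.
−0.359·log₂(0.359) = 0.5306
−0.368·log₂(0.368) = 0.5307
−0.041·log₂(0.041) = 0.1889
−0.232·log₂(0.232) = 0.4890
Sum ≈ 1.7393 → 1.739 bits.

1.739 bits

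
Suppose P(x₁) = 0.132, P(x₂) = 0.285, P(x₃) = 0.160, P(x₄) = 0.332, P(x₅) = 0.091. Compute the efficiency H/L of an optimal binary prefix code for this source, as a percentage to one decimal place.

97.5%

Entropy H = −Σ p log₂ p ≈ 2.1676 bits.
Huffman merges: 91/1000+33/250→223/1000; 4/25+223/1000→383/1000; 57/200+83/250→617/1000; 383/1000+617/1000→1. L = 2223/1000 ≈ 2.2230.
Efficiency = H/L = 2.1676/2.2230 = 97.5%.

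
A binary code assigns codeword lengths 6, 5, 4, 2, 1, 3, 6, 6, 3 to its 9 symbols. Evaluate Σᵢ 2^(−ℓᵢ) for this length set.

With common denominator 2^6 = 64: Σ 2^(−ℓᵢ) = 1/64 + 2/64 + 4/64 + 16/64 + 32/64 + 8/64 + 1/64 + 1/64 + 8/64 = 73/64 = 1.140625.

1.140625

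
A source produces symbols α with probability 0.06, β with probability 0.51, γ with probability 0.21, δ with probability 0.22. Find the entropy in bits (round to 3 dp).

1.692 bits

H = −Σ pᵢ log₂ pᵢ.
−0.06·log₂(0.06) = 0.2435
−0.51·log₂(0.51) = 0.4954
−0.21·log₂(0.21) = 0.4728
−0.22·log₂(0.22) = 0.4806
Sum ≈ 1.6924 → 1.692 bits.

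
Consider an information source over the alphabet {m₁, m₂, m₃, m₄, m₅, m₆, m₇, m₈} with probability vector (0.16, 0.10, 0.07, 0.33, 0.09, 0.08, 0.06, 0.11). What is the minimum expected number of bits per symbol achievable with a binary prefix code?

2.8 bits/symbol

Repeatedly combine the two least-probable nodes; the expected code length is the sum of the merged weights.
merge 3/50 + 7/100 → 13/100
merge 2/25 + 9/100 → 17/100
merge 1/10 + 11/100 → 21/100
merge 13/100 + 4/25 → 29/100
merge 17/100 + 21/100 → 19/50
merge 29/100 + 33/100 → 31/50
merge 19/50 + 31/50 → 1
L = 13/100 + 17/100 + 21/100 + 29/100 + 19/50 + 31/50 + 1 = 14/5 = 2.8 bits/symbol.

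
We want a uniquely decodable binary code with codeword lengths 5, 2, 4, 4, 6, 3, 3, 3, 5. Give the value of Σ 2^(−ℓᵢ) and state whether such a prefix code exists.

With common denominator 2^6 = 64: Σ 2^(−ℓᵢ) = 2/64 + 16/64 + 4/64 + 4/64 + 1/64 + 8/64 + 8/64 + 8/64 + 2/64 = 53/64 = 0.828125.
Kraft's inequality requires Σ ≤ 1; here Σ = 0.828125 ≤ 1, so such a prefix code exists.

0.828125; yes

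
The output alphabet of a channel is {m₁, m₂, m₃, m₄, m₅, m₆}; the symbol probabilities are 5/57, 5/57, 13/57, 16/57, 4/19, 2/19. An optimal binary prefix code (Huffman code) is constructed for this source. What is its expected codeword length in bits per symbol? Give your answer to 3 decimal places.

2.456 bits/symbol

Repeatedly combine the two least-probable nodes; the expected code length is the sum of the merged weights.
merge 5/57 + 5/57 → 10/57
merge 2/19 + 10/57 → 16/57
merge 4/19 + 13/57 → 25/57
merge 16/57 + 16/57 → 32/57
merge 25/57 + 32/57 → 1
L = 10/57 + 16/57 + 25/57 + 32/57 + 1 = 140/57 ≈ 2.456 bits/symbol.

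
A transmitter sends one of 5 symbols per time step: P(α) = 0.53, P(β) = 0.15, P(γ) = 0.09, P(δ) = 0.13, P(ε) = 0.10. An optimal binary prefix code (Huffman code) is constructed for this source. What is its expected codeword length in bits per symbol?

Repeatedly combine the two least-probable nodes; the expected code length is the sum of the merged weights.
merge 9/100 + 1/10 → 19/100
merge 13/100 + 3/20 → 7/25
merge 19/100 + 7/25 → 47/100
merge 47/100 + 53/100 → 1
L = 19/100 + 7/25 + 47/100 + 1 = 97/50 = 1.94 bits/symbol.

1.94 bits/symbol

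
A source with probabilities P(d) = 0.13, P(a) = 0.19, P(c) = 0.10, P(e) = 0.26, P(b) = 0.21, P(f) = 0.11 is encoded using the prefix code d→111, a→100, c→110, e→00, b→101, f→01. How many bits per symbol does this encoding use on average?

L̄ = Σ pᵢ·ℓᵢ = 0.13·3 + 0.19·3 + 0.10·3 + 0.26·2 + 0.21·3 + 0.11·2 = 2.63 bits/symbol.

2.63 bits/symbol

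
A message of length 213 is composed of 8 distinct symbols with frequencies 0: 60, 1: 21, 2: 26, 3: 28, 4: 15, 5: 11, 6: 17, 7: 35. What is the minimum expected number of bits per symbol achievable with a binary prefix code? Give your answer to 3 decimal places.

Probabilities are the counts divided by 213.
Repeatedly combine the two least-probable nodes; the expected code length is the sum of the merged weights.
merge 11/213 + 5/71 → 26/213
merge 17/213 + 7/71 → 38/213
merge 26/213 + 26/213 → 52/213
merge 28/213 + 35/213 → 21/71
merge 38/213 + 52/213 → 30/71
merge 20/71 + 21/71 → 41/71
merge 30/71 + 41/71 → 1
L = 26/213 + 38/213 + 52/213 + 21/71 + 30/71 + 41/71 + 1 = 605/213 ≈ 2.840 bits/symbol.

2.840 bits/symbol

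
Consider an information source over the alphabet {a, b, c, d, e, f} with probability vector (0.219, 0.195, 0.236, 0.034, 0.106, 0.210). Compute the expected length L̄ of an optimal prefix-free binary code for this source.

Repeatedly combine the two least-probable nodes; the expected code length is the sum of the merged weights.
merge 17/500 + 53/500 → 7/50
merge 7/50 + 39/200 → 67/200
merge 21/100 + 219/1000 → 429/1000
merge 59/250 + 67/200 → 571/1000
merge 429/1000 + 571/1000 → 1
L = 7/50 + 67/200 + 429/1000 + 571/1000 + 1 = 99/40 = 2.475 bits/symbol.

2.475 bits/symbol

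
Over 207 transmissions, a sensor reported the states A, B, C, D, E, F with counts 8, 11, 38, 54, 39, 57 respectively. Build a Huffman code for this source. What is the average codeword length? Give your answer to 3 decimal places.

Probabilities are the counts divided by 207.
Repeatedly combine the two least-probable nodes; the expected code length is the sum of the merged weights.
merge 8/207 + 11/207 → 19/207
merge 19/207 + 38/207 → 19/69
merge 13/69 + 6/23 → 31/69
merge 19/69 + 19/69 → 38/69
merge 31/69 + 38/69 → 1
L = 19/207 + 19/69 + 31/69 + 38/69 + 1 = 490/207 ≈ 2.367 bits/symbol.

2.367 bits/symbol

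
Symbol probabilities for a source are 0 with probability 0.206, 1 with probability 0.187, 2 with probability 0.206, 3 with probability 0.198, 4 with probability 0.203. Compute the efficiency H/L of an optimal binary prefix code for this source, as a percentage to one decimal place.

Entropy H = −Σ p log₂ p ≈ 2.3210 bits.
Huffman merges: 187/1000+99/500→77/200; 203/1000+103/500→409/1000; 103/500+77/200→591/1000; 409/1000+591/1000→1. L = 477/200 ≈ 2.3850.
Efficiency = H/L = 2.3210/2.3850 = 97.3%.

97.3%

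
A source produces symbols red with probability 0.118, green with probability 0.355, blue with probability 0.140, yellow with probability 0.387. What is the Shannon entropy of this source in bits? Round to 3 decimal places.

1.821 bits

H = −Σ pᵢ log₂ pᵢ.
−0.118·log₂(0.118) = 0.3638
−0.355·log₂(0.355) = 0.5304
−0.140·log₂(0.140) = 0.3971
−0.387·log₂(0.387) = 0.5300
Sum ≈ 1.8214 → 1.821 bits.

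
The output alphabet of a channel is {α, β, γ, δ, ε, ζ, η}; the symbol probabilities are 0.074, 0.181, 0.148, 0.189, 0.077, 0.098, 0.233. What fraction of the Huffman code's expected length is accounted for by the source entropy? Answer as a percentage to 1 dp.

Entropy H = −Σ p log₂ p ≈ 2.6894 bits.
Huffman merges: 37/500+77/1000→151/1000; 49/500+37/250→123/500; 151/1000+181/1000→83/250; 189/1000+233/1000→211/500; 123/500+83/250→289/500; 211/500+289/500→1. L = 2729/1000 ≈ 2.7290.
Efficiency = H/L = 2.6894/2.7290 = 98.5%.

98.5%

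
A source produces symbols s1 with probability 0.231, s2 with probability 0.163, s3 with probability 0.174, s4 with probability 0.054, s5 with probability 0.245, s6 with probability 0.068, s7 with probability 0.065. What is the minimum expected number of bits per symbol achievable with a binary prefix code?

2.643 bits/symbol

Repeatedly combine the two least-probable nodes; the expected code length is the sum of the merged weights.
merge 27/500 + 13/200 → 119/1000
merge 17/250 + 119/1000 → 187/1000
merge 163/1000 + 87/500 → 337/1000
merge 187/1000 + 231/1000 → 209/500
merge 49/200 + 337/1000 → 291/500
merge 209/500 + 291/500 → 1
L = 119/1000 + 187/1000 + 337/1000 + 209/500 + 291/500 + 1 = 2643/1000 = 2.643 bits/symbol.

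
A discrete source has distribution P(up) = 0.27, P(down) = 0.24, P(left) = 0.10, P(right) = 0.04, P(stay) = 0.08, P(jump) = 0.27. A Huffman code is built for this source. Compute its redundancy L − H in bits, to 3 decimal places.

0.016 bits

Entropy H = −Σ p log₂ p ≈ 2.3236 bits.
Huffman merges: 1/25+2/25→3/25; 1/10+3/25→11/50; 11/50+6/25→23/50; 27/100+27/100→27/50; 23/50+27/50→1. L = 117/50 ≈ 2.3400.
L − H = 2.3400 − 2.3236 = 0.016 bits.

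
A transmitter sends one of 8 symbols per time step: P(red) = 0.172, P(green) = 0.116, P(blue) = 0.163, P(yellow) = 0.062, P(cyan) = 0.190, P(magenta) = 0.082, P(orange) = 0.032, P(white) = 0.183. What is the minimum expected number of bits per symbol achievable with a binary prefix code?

Repeatedly combine the two least-probable nodes; the expected code length is the sum of the merged weights.
merge 4/125 + 31/500 → 47/500
merge 41/500 + 47/500 → 22/125
merge 29/250 + 163/1000 → 279/1000
merge 43/250 + 22/125 → 87/250
merge 183/1000 + 19/100 → 373/1000
merge 279/1000 + 87/250 → 627/1000
merge 373/1000 + 627/1000 → 1
L = 47/500 + 22/125 + 279/1000 + 87/250 + 373/1000 + 627/1000 + 1 = 2897/1000 = 2.897 bits/symbol.

2.897 bits/symbol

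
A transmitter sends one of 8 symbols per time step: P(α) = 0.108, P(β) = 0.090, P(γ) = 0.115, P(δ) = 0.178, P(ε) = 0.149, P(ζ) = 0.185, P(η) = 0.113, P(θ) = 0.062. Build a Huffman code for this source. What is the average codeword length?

2.967 bits/symbol

Repeatedly combine the two least-probable nodes; the expected code length is the sum of the merged weights.
merge 31/500 + 9/100 → 19/125
merge 27/250 + 113/1000 → 221/1000
merge 23/200 + 149/1000 → 33/125
merge 19/125 + 89/500 → 33/100
merge 37/200 + 221/1000 → 203/500
merge 33/125 + 33/100 → 297/500
merge 203/500 + 297/500 → 1
L = 19/125 + 221/1000 + 33/125 + 33/100 + 203/500 + 297/500 + 1 = 2967/1000 = 2.967 bits/symbol.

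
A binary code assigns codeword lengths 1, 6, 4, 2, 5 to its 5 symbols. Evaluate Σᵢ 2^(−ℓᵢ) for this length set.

0.859375

With common denominator 2^6 = 64: Σ 2^(−ℓᵢ) = 32/64 + 1/64 + 4/64 + 16/64 + 2/64 = 55/64 = 0.859375.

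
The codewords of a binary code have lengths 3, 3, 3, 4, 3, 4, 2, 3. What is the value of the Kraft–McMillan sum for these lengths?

With common denominator 2^4 = 16: Σ 2^(−ℓᵢ) = 2/16 + 2/16 + 2/16 + 1/16 + 2/16 + 1/16 + 4/16 + 2/16 = 16/16 = 1.

1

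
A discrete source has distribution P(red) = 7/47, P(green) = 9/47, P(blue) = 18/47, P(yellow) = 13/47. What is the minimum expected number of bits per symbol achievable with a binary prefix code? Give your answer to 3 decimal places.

1.957 bits/symbol

Repeatedly combine the two least-probable nodes; the expected code length is the sum of the merged weights.
merge 7/47 + 9/47 → 16/47
merge 13/47 + 16/47 → 29/47
merge 18/47 + 29/47 → 1
L = 16/47 + 29/47 + 1 = 92/47 ≈ 1.957 bits/symbol.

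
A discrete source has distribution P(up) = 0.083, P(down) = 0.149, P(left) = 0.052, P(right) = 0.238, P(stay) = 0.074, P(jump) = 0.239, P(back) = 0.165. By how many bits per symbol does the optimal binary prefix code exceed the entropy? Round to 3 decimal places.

Entropy H = −Σ p log₂ p ≈ 2.6224 bits.
Huffman merges: 13/250+37/500→63/500; 83/1000+63/500→209/1000; 149/1000+33/200→157/500; 209/1000+119/500→447/1000; 239/1000+157/500→553/1000; 447/1000+553/1000→1. L = 2649/1000 ≈ 2.6490.
L − H = 2.6490 − 2.6224 = 0.027 bits.

0.027 bits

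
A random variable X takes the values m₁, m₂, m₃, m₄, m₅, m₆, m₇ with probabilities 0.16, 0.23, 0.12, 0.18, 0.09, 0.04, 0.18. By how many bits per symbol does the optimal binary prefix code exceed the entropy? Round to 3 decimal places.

Entropy H = −Σ p log₂ p ≈ 2.6668 bits.
Huffman merges: 1/25+9/100→13/100; 3/25+13/100→1/4; 4/25+9/50→17/50; 9/50+23/100→41/100; 1/4+17/50→59/100; 41/100+59/100→1. L = 68/25 ≈ 2.7200.
L − H = 2.7200 − 2.6668 = 0.053 bits.

0.053 bits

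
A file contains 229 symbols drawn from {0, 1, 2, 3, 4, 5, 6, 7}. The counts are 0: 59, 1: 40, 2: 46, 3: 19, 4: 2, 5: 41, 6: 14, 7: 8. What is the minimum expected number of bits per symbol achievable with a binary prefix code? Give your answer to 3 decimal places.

2.690 bits/symbol

Probabilities are the counts divided by 229.
Repeatedly combine the two least-probable nodes; the expected code length is the sum of the merged weights.
merge 2/229 + 8/229 → 10/229
merge 10/229 + 14/229 → 24/229
merge 19/229 + 24/229 → 43/229
merge 40/229 + 41/229 → 81/229
merge 43/229 + 46/229 → 89/229
merge 59/229 + 81/229 → 140/229
merge 89/229 + 140/229 → 1
L = 10/229 + 24/229 + 43/229 + 81/229 + 89/229 + 140/229 + 1 = 616/229 ≈ 2.690 bits/symbol.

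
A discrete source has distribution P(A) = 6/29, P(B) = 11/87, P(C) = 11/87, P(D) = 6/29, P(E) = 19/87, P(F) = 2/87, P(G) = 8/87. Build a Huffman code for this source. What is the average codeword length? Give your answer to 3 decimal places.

2.690 bits/symbol

Repeatedly combine the two least-probable nodes; the expected code length is the sum of the merged weights.
merge 2/87 + 8/87 → 10/87
merge 10/87 + 11/87 → 7/29
merge 11/87 + 6/29 → 1/3
merge 6/29 + 19/87 → 37/87
merge 7/29 + 1/3 → 50/87
merge 37/87 + 50/87 → 1
L = 10/87 + 7/29 + 1/3 + 37/87 + 50/87 + 1 = 78/29 ≈ 2.690 bits/symbol.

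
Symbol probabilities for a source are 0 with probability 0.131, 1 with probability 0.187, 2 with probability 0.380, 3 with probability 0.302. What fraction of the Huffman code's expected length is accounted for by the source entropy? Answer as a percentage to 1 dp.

97.5%

Entropy H = −Σ p log₂ p ≈ 1.8886 bits.
Huffman merges: 131/1000+187/1000→159/500; 151/500+159/500→31/50; 19/50+31/50→1. L = 969/500 ≈ 1.9380.
Efficiency = H/L = 1.8886/1.9380 = 97.5%.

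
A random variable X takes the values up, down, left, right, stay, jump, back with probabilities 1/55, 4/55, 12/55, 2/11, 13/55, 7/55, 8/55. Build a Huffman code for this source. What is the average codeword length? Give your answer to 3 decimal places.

2.636 bits/symbol

Repeatedly combine the two least-probable nodes; the expected code length is the sum of the merged weights.
merge 1/55 + 4/55 → 1/11
merge 1/11 + 7/55 → 12/55
merge 8/55 + 2/11 → 18/55
merge 12/55 + 12/55 → 24/55
merge 13/55 + 18/55 → 31/55
merge 24/55 + 31/55 → 1
L = 1/11 + 12/55 + 18/55 + 24/55 + 31/55 + 1 = 29/11 ≈ 2.636 bits/symbol.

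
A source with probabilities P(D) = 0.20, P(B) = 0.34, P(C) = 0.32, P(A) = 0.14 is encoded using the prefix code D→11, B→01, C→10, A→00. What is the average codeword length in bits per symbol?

L̄ = Σ pᵢ·ℓᵢ = 0.20·2 + 0.34·2 + 0.32·2 + 0.14·2 = 2 bits/symbol.

2 bits/symbol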